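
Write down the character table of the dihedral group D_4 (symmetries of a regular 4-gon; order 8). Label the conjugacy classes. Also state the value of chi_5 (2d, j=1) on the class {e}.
Conjugacy classes: {e} of size 1, {r^2} of size 1, {r^1, r^3} of size 2, {s, sr^2, ...} of size 2, {sr, sr^3, ...} of size 2.
Character table:
  irrep \ class              {e} (size 1)  {r^2} (size 1)  {r^1, r^3} (size 2)  {s, sr^2, ...} (size 2)  {sr, sr^3, ...} (size 2)
  chi_1 (triv)               1             1               1                    1                        1                       
  chi_2 (sign: r->1, s->-1)  1             1               1                    -1                       -1                      
  chi_3 (r->-1, s->1)        1             1               -1                   1                        -1                      
  chi_4 (r->-1, s->-1)       1             1               -1                   -1                       1                       
  chi_5 (2d, j=1)            2             -2              0                    0                        0                       

Spot check: chi_5 (2d, j=1) on {e} = 2.

Derivation: D_4 has order 2*4 = 8 with 5 conjugacy classes, hence 5 irreducibles. Sum of squared dims 1 + 1 + 1 + 1 + 4 = 8 = |G|. Linear characters come from the abelianisation; the 2-dimensional irreps have character r^k -> 2*cos(2*pi*j*k/4), reflections -> 0.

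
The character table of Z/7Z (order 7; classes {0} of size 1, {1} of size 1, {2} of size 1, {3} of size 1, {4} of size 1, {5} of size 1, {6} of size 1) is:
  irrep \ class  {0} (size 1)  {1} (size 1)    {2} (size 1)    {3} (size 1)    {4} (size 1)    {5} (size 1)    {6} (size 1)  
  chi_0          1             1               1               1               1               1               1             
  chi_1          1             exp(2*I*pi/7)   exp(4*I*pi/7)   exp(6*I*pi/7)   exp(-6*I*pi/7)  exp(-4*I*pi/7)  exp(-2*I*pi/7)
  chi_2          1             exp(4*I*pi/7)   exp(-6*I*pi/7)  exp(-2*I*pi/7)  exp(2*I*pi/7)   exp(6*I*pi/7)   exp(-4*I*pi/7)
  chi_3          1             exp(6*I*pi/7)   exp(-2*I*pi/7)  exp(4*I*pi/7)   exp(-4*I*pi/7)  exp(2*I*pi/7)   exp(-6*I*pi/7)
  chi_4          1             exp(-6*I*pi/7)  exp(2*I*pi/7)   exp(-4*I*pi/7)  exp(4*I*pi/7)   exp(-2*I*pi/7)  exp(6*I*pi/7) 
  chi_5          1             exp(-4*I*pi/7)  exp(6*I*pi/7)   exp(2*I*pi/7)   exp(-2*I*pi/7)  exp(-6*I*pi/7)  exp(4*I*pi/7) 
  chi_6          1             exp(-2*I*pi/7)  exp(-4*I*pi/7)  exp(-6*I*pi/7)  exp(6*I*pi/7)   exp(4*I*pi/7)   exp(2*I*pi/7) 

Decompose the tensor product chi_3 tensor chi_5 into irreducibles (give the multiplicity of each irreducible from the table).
chi_3 tensor chi_5 = chi_1 (all other irreducibles have multiplicity 0).

Why: The character of a tensor product is the pointwise product (chi_3 * chi_5)(C) = chi_3(C) * chi_5(C):
  {0}: (1)*(1), {1}: (exp(6*I*pi/7))*(exp(-4*I*pi/7)), {2}: (exp(-2*I*pi/7))*(exp(6*I*pi/7)), {3}: (exp(4*I*pi/7))*(exp(2*I*pi/7)), {4}: (exp(-4*I*pi/7))*(exp(-2*I*pi/7)), {5}: (exp(2*I*pi/7))*(exp(-6*I*pi/7)), {6}: (exp(-6*I*pi/7))*(exp(4*I*pi/7))
so (chi_3 * chi_5) takes values
  {0} -> 1, {1} -> exp(2*I*pi/7), {2} -> exp(4*I*pi/7), {3} -> exp(6*I*pi/7), {4} -> exp(-6*I*pi/7), {5} -> exp(-4*I*pi/7), {6} -> exp(-2*I*pi/7).
Now take the inner product of this character with each irreducible chi from the table, <chi_3*chi_5, chi> = (1/7) sum_C |C| (chi_3*chi_5)(C) conj(chi(C)):
  <chi_3*chi_5, chi_0> = (1/7)[1*(1)*conj(1) + 1*(exp(2*I*pi/7))*conj(1) + 1*(exp(4*I*pi/7))*conj(1) + 1*(exp(6*I*pi/7))*conj(1) + 1*(exp(-6*I*pi/7))*conj(1) + 1*(exp(-4*I*pi/7))*conj(1) + 1*(exp(-2*I*pi/7))*conj(1)]
      = (1/7)[(1) + (exp(2*I*pi/7)) + (exp(4*I*pi/7)) + (exp(6*I*pi/7)) + (exp(-6*I*pi/7)) + (exp(-4*I*pi/7)) + (exp(-2*I*pi/7))] = 0/7 = 0
  <chi_3*chi_5, chi_1> = (1/7)[1*(1)*conj(1) + 1*(exp(2*I*pi/7))*conj(exp(2*I*pi/7)) + 1*(exp(4*I*pi/7))*conj(exp(4*I*pi/7)) + 1*(exp(6*I*pi/7))*conj(exp(6*I*pi/7)) + 1*(exp(-6*I*pi/7))*conj(exp(-6*I*pi/7)) + 1*(exp(-4*I*pi/7))*conj(exp(-4*I*pi/7)) + 1*(exp(-2*I*pi/7))*conj(exp(-2*I*pi/7))]
      = (1/7)[(1) + (1) + (1) + (1) + (1) + (1) + (1)] = 7/7 = 1
  <chi_3*chi_5, chi_2> = (1/7)[1*(1)*conj(1) + 1*(exp(2*I*pi/7))*conj(exp(4*I*pi/7)) + 1*(exp(4*I*pi/7))*conj(exp(-6*I*pi/7)) + 1*(exp(6*I*pi/7))*conj(exp(-2*I*pi/7)) + 1*(exp(-6*I*pi/7))*conj(exp(2*I*pi/7)) + 1*(exp(-4*I*pi/7))*conj(exp(6*I*pi/7)) + 1*(exp(-2*I*pi/7))*conj(exp(-4*I*pi/7))]
      = (1/7)[(1) + (exp(-2*I*pi/7)) + (exp(-4*I*pi/7)) + (exp(-6*I*pi/7)) + (exp(6*I*pi/7)) + (exp(4*I*pi/7)) + (exp(2*I*pi/7))] = 0/7 = 0
  <chi_3*chi_5, chi_3> = (1/7)[1*(1)*conj(1) + 1*(exp(2*I*pi/7))*conj(exp(6*I*pi/7)) + 1*(exp(4*I*pi/7))*conj(exp(-2*I*pi/7)) + 1*(exp(6*I*pi/7))*conj(exp(4*I*pi/7)) + 1*(exp(-6*I*pi/7))*conj(exp(-4*I*pi/7)) + 1*(exp(-4*I*pi/7))*conj(exp(2*I*pi/7)) + 1*(exp(-2*I*pi/7))*conj(exp(-6*I*pi/7))]
      = (1/7)[(1) + (exp(-4*I*pi/7)) + (exp(6*I*pi/7)) + (exp(2*I*pi/7)) + (exp(-2*I*pi/7)) + (exp(-6*I*pi/7)) + (exp(4*I*pi/7))] = 0/7 = 0
  <chi_3*chi_5, chi_4> = (1/7)[1*(1)*conj(1) + 1*(exp(2*I*pi/7))*conj(exp(-6*I*pi/7)) + 1*(exp(4*I*pi/7))*conj(exp(2*I*pi/7)) + 1*(exp(6*I*pi/7))*conj(exp(-4*I*pi/7)) + 1*(exp(-6*I*pi/7))*conj(exp(4*I*pi/7)) + 1*(exp(-4*I*pi/7))*conj(exp(-2*I*pi/7)) + 1*(exp(-2*I*pi/7))*conj(exp(6*I*pi/7))]
      = (1/7)[(1) + (exp(-6*I*pi/7)) + (exp(2*I*pi/7)) + (exp(-4*I*pi/7)) + (exp(4*I*pi/7)) + (exp(-2*I*pi/7)) + (exp(6*I*pi/7))] = 0/7 = 0
  <chi_3*chi_5, chi_5> = (1/7)[1*(1)*conj(1) + 1*(exp(2*I*pi/7))*conj(exp(-4*I*pi/7)) + 1*(exp(4*I*pi/7))*conj(exp(6*I*pi/7)) + 1*(exp(6*I*pi/7))*conj(exp(2*I*pi/7)) + 1*(exp(-6*I*pi/7))*conj(exp(-2*I*pi/7)) + 1*(exp(-4*I*pi/7))*conj(exp(-6*I*pi/7)) + 1*(exp(-2*I*pi/7))*conj(exp(4*I*pi/7))]
      = (1/7)[(1) + (exp(6*I*pi/7)) + (exp(-2*I*pi/7)) + (exp(4*I*pi/7)) + (exp(-4*I*pi/7)) + (exp(2*I*pi/7)) + (exp(-6*I*pi/7))] = 0/7 = 0
  <chi_3*chi_5, chi_6> = (1/7)[1*(1)*conj(1) + 1*(exp(2*I*pi/7))*conj(exp(-2*I*pi/7)) + 1*(exp(4*I*pi/7))*conj(exp(-4*I*pi/7)) + 1*(exp(6*I*pi/7))*conj(exp(-6*I*pi/7)) + 1*(exp(-6*I*pi/7))*conj(exp(6*I*pi/7)) + 1*(exp(-4*I*pi/7))*conj(exp(4*I*pi/7)) + 1*(exp(-2*I*pi/7))*conj(exp(2*I*pi/7))]
      = (1/7)[(1) + (exp(4*I*pi/7)) + (exp(-6*I*pi/7)) + (exp(-2*I*pi/7)) + (exp(2*I*pi/7)) + (exp(6*I*pi/7)) + (exp(-4*I*pi/7))] = 0/7 = 0
(Exp terms are combined using exp(i*s)*conj(exp(i*t)) = exp(i*(s-t)), and sums of them are collapsed using the identity that for every m > 1 the m distinct m-th roots of unity sum to 0, e.g. 1 + exp(2*I*pi/3) + exp(-2*I*pi/3) = 0.)
Hence the multiplicities are chi_1: 1. Dimension check: dim(chi_3)*dim(chi_5) = 1*1 = 1 and sum (mult * dim) = 1*1 = 1.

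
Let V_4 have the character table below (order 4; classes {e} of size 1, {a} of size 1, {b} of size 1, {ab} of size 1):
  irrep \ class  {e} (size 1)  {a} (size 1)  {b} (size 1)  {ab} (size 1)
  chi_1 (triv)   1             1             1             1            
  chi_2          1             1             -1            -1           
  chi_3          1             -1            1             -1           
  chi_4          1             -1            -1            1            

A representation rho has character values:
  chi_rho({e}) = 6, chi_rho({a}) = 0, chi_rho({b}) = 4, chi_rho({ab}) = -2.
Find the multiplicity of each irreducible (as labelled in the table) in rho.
Multiplicities: chi_1: 2, chi_2: 1, chi_3: 3, chi_4: 0.

Explanation: Use <chi_rho, chi> = (1/|G|) sum_C |C| * chi_rho(C) * conj(chi(C)) with |G| = 4 for each irreducible chi in the table:
  <chi_rho, chi_1> = (1/4)[1*(6)*conj(1) + 1*(0)*conj(1) + 1*(4)*conj(1) + 1*(-2)*conj(1)]
      = (1/4)[(6) + (0) + (4) + (-2)] = 8/4 = 2
  <chi_rho, chi_2> = (1/4)[1*(6)*conj(1) + 1*(0)*conj(1) + 1*(4)*conj(-1) + 1*(-2)*conj(-1)]
      = (1/4)[(6) + (0) + (-4) + (2)] = 4/4 = 1
  <chi_rho, chi_3> = (1/4)[1*(6)*conj(1) + 1*(0)*conj(-1) + 1*(4)*conj(1) + 1*(-2)*conj(-1)]
      = (1/4)[(6) + (0) + (4) + (2)] = 12/4 = 3
  <chi_rho, chi_4> = (1/4)[1*(6)*conj(1) + 1*(0)*conj(-1) + 1*(4)*conj(-1) + 1*(-2)*conj(1)]
      = (1/4)[(6) + (0) + (-4) + (-2)] = 0/4 = 0
Dimension check: dim(rho) = sum (mult * dim) = 2*1 + 1*1 + 3*1 + 0*1 = 6 = chi_rho(e) = 6.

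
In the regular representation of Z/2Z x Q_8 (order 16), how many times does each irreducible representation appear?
Each irreducible V_i of dimension d_i appears with multiplicity d_i, i.e. rho_reg = (direct sum over all irreducibles V_i) d_i V_i. The irreducible dimensions for Z/2Z x Q_8 are 1, 1, 1, 1, 1, 1, 1, 1, 2, 2: 8 irreducibles of dimension 1, each with multiplicity 1; 2 irreducibles of dimension 2, each with multiplicity 2. Total dimension 8*1*1 + 2*2*2 = 16 = |G|.

General theorem: in the regular representation of a finite group G, each irreducible appears with multiplicity equal to its dimension. Check: dim(rho_reg) = sum d_i^2 = 1 + 1 + 1 + 1 + 1 + 1 + 1 + 1 + 4 + 4 = 16 = |G|.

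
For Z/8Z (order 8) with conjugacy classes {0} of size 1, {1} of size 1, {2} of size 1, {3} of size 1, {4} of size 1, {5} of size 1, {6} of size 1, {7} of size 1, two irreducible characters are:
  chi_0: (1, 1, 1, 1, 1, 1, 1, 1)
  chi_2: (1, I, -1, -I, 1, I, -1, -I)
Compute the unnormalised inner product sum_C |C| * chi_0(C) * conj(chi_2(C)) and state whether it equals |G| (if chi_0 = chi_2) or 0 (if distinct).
Sum = 0; so <chi_0, chi_2> = 0 (distinct irreducibles are orthogonal).

Compute term by term over conjugacy classes (|C| * chi_0(C) * conj(chi_2(C))):
  1*(1)*conj(1) + 1*(1)*conj(I) + 1*(1)*conj(-1) + 1*(1)*conj(-I) + 1*(1)*conj(1) + 1*(1)*conj(I) + 1*(1)*conj(-1) + 1*(1)*conj(-I)
  = (1) + (-I) + (-1) + (I) + (1) + (-I) + (-1) + (I)
  = 0.
(Exp terms are combined using exp(i*s)*conj(exp(i*t)) = exp(i*(s-t)), and sums of them are collapsed using the identity that for every m > 1 the m distinct m-th roots of unity sum to 0, e.g. 1 + exp(2*I*pi/3) + exp(-2*I*pi/3) = 0.)
Dividing by |G| = 8 gives 0/8 = 0, matching the row-orthogonality relation <chi_0, chi_2> = [chi_0 = chi_2].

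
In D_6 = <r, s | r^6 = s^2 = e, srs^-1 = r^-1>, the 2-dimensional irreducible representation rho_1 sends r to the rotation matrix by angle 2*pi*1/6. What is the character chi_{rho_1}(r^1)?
chi_{rho_1}(r^1) = 2*cos(2*pi*1*1/6) = 1

Argument: rho_1(r^1) is rotation by angle 2*pi*1*1/6, whose trace is 2*cos(2*pi*1*1/6) = 1.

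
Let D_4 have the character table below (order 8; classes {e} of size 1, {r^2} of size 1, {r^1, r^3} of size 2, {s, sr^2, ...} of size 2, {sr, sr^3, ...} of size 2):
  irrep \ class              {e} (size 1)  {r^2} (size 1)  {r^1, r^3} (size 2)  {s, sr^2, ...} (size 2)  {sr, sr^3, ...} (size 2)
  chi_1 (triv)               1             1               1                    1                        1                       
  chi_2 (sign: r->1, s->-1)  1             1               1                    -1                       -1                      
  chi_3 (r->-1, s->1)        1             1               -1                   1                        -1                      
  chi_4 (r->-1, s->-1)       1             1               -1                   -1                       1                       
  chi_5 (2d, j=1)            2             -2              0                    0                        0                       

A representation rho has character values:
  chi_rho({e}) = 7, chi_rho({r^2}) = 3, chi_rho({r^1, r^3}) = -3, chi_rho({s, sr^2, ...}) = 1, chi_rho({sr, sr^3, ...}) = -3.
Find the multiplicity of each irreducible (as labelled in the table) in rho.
Multiplicities: chi_1: 0, chi_2: 1, chi_3: 3, chi_4: 1, chi_5: 1.

Argument: Use <chi_rho, chi> = (1/|G|) sum_C |C| * chi_rho(C) * conj(chi(C)) with |G| = 8 for each irreducible chi in the table:
  <chi_rho, chi_1> = (1/8)[1*(7)*conj(1) + 1*(3)*conj(1) + 2*(-3)*conj(1) + 2*(1)*conj(1) + 2*(-3)*conj(1)]
      = (1/8)[(7) + (3) + (-6) + (2) + (-6)] = 0/8 = 0
  <chi_rho, chi_2> = (1/8)[1*(7)*conj(1) + 1*(3)*conj(1) + 2*(-3)*conj(1) + 2*(1)*conj(-1) + 2*(-3)*conj(-1)]
      = (1/8)[(7) + (3) + (-6) + (-2) + (6)] = 8/8 = 1
  <chi_rho, chi_3> = (1/8)[1*(7)*conj(1) + 1*(3)*conj(1) + 2*(-3)*conj(-1) + 2*(1)*conj(1) + 2*(-3)*conj(-1)]
      = (1/8)[(7) + (3) + (6) + (2) + (6)] = 24/8 = 3
  <chi_rho, chi_4> = (1/8)[1*(7)*conj(1) + 1*(3)*conj(1) + 2*(-3)*conj(-1) + 2*(1)*conj(-1) + 2*(-3)*conj(1)]
      = (1/8)[(7) + (3) + (6) + (-2) + (-6)] = 8/8 = 1
  <chi_rho, chi_5> = (1/8)[1*(7)*conj(2) + 1*(3)*conj(-2) + 2*(-3)*conj(0) + 2*(1)*conj(0) + 2*(-3)*conj(0)]
      = (1/8)[(14) + (-6) + (0) + (0) + (0)] = 8/8 = 1
Dimension check: dim(rho) = sum (mult * dim) = 0*1 + 1*1 + 3*1 + 1*1 + 1*2 = 7 = chi_rho(e) = 7.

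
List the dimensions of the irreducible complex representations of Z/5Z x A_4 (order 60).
Dimensions: 1, 1, 1, 1, 1, 1, 1, 1, 1, 1, 1, 1, 1, 1, 1, 3, 3, 3, 3, 3

Proof sketch: There are 20 irreducibles (= number of conjugacy classes). Their dimensions d_i satisfy sum d_i^2 = |G| = 60: 1 + 1 + 1 + 1 + 1 + 1 + 1 + 1 + 1 + 1 + 1 + 1 + 1 + 1 + 1 + 9 + 9 + 9 + 9 + 9 = 60. (For the product with Z/5Z: each of the 5 1-dim characters of Z/5Z tensors with each irrep of A_4, giving 5 copies of each A_4-dimension.)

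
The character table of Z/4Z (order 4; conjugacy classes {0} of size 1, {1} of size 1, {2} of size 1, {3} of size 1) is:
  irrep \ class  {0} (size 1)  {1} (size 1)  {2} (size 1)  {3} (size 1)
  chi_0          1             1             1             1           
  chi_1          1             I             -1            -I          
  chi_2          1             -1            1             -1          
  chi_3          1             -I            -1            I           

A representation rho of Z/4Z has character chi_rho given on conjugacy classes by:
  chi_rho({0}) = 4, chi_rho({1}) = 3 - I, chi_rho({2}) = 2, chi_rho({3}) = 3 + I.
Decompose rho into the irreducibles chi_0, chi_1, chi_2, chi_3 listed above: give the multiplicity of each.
Multiplicities: chi_0: 3, chi_1: 0, chi_2: 0, chi_3: 1.

Working: Use <chi_rho, chi> = (1/|G|) sum_C |C| * chi_rho(C) * conj(chi(C)) with |G| = 4 for each irreducible chi in the table:
  <chi_rho, chi_0> = (1/4)[1*(4)*conj(1) + 1*(3 - I)*conj(1) + 1*(2)*conj(1) + 1*(3 + I)*conj(1)]
      = (1/4)[(4) + (3 - I) + (2) + (3 + I)] = 12/4 = 3
  <chi_rho, chi_1> = (1/4)[1*(4)*conj(1) + 1*(3 - I)*conj(I) + 1*(2)*conj(-1) + 1*(3 + I)*conj(-I)]
      = (1/4)[(4) + (-1 - 3*I) + (-2) + (-1 + 3*I)] = 0/4 = 0
  <chi_rho, chi_2> = (1/4)[1*(4)*conj(1) + 1*(3 - I)*conj(-1) + 1*(2)*conj(1) + 1*(3 + I)*conj(-1)]
      = (1/4)[(4) + (-3 + I) + (2) + (-3 - I)] = 0/4 = 0
  <chi_rho, chi_3> = (1/4)[1*(4)*conj(1) + 1*(3 - I)*conj(-I) + 1*(2)*conj(-1) + 1*(3 + I)*conj(I)]
      = (1/4)[(4) + (1 + 3*I) + (-2) + (1 - 3*I)] = 4/4 = 1
(Exp terms are combined using exp(i*s)*conj(exp(i*t)) = exp(i*(s-t)), and sums of them are collapsed using the identity that for every m > 1 the m distinct m-th roots of unity sum to 0, e.g. 1 + exp(2*I*pi/3) + exp(-2*I*pi/3) = 0.)
Dimension check: dim(rho) = sum (mult * dim) = 3*1 + 0*1 + 0*1 + 1*1 = 4 = chi_rho(e) = 4.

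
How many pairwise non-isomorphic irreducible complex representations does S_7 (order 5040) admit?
15

Derivation: The number of irreducible complex representations of a finite group equals its number of conjugacy classes. Conjugacy classes in S_7 correspond to cycle types, i.e. partitions of 7; there are p(7) = 15 of them, so S_7 (order 5040) has exactly 15 irreducible complex representations.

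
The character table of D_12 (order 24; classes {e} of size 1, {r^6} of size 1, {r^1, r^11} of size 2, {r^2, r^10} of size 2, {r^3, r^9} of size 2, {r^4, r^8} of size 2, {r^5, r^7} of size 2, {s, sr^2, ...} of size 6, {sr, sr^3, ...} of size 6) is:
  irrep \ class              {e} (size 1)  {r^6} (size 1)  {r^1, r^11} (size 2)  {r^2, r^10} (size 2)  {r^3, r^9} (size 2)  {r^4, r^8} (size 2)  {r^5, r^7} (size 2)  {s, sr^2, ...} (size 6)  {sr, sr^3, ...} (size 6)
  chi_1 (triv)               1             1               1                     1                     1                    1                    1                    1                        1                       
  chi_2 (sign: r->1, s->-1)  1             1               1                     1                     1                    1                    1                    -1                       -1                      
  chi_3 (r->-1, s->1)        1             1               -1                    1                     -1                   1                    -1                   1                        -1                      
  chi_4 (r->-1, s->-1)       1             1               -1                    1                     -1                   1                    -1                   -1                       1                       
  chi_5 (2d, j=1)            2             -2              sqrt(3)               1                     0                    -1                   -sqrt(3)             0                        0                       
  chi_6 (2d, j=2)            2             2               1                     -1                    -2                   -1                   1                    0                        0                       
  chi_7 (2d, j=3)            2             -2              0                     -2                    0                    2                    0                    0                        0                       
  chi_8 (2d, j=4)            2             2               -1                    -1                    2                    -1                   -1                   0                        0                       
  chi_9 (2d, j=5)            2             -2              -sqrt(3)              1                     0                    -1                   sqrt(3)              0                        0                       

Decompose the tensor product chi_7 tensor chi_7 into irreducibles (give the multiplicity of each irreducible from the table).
chi_7 tensor chi_7 = chi_1 + chi_2 + chi_3 + chi_4 (all other irreducibles have multiplicity 0).

The character of a tensor product is the pointwise product (chi_7 * chi_7)(C) = chi_7(C) * chi_7(C):
  {e}: (2)*(2), {r^6}: (-2)*(-2), {r^1, r^11}: (0)*(0), {r^2, r^10}: (-2)*(-2), {r^3, r^9}: (0)*(0), {r^4, r^8}: (2)*(2), {r^5, r^7}: (0)*(0), {s, sr^2, ...}: (0)*(0), {sr, sr^3, ...}: (0)*(0)
so (chi_7 * chi_7) takes values
  {e} -> 4, {r^6} -> 4, {r^1, r^11} -> 0, {r^2, r^10} -> 4, {r^3, r^9} -> 0, {r^4, r^8} -> 4, {r^5, r^7} -> 0, {s, sr^2, ...} -> 0, {sr, sr^3, ...} -> 0.
Now take the inner product of this character with each irreducible chi from the table, <chi_7*chi_7, chi> = (1/24) sum_C |C| (chi_7*chi_7)(C) conj(chi(C)):
  <chi_7*chi_7, chi_1> = (1/24)[1*(4)*conj(1) + 1*(4)*conj(1) + 2*(0)*conj(1) + 2*(4)*conj(1) + 2*(0)*conj(1) + 2*(4)*conj(1) + 2*(0)*conj(1) + 6*(0)*conj(1) + 6*(0)*conj(1)]
      = (1/24)[(4) + (4) + (0) + (8) + (0) + (8) + (0) + (0) + (0)] = 24/24 = 1
  <chi_7*chi_7, chi_2> = (1/24)[1*(4)*conj(1) + 1*(4)*conj(1) + 2*(0)*conj(1) + 2*(4)*conj(1) + 2*(0)*conj(1) + 2*(4)*conj(1) + 2*(0)*conj(1) + 6*(0)*conj(-1) + 6*(0)*conj(-1)]
      = (1/24)[(4) + (4) + (0) + (8) + (0) + (8) + (0) + (0) + (0)] = 24/24 = 1
  <chi_7*chi_7, chi_3> = (1/24)[1*(4)*conj(1) + 1*(4)*conj(1) + 2*(0)*conj(-1) + 2*(4)*conj(1) + 2*(0)*conj(-1) + 2*(4)*conj(1) + 2*(0)*conj(-1) + 6*(0)*conj(1) + 6*(0)*conj(-1)]
      = (1/24)[(4) + (4) + (0) + (8) + (0) + (8) + (0) + (0) + (0)] = 24/24 = 1
  <chi_7*chi_7, chi_4> = (1/24)[1*(4)*conj(1) + 1*(4)*conj(1) + 2*(0)*conj(-1) + 2*(4)*conj(1) + 2*(0)*conj(-1) + 2*(4)*conj(1) + 2*(0)*conj(-1) + 6*(0)*conj(-1) + 6*(0)*conj(1)]
      = (1/24)[(4) + (4) + (0) + (8) + (0) + (8) + (0) + (0) + (0)] = 24/24 = 1
  <chi_7*chi_7, chi_5> = (1/24)[1*(4)*conj(2) + 1*(4)*conj(-2) + 2*(0)*conj(sqrt(3)) + 2*(4)*conj(1) + 2*(0)*conj(0) + 2*(4)*conj(-1) + 2*(0)*conj(-sqrt(3)) + 6*(0)*conj(0) + 6*(0)*conj(0)]
      = (1/24)[(8) + (-8) + (0) + (8) + (0) + (-8) + (0) + (0) + (0)] = 0/24 = 0
  <chi_7*chi_7, chi_6> = (1/24)[1*(4)*conj(2) + 1*(4)*conj(2) + 2*(0)*conj(1) + 2*(4)*conj(-1) + 2*(0)*conj(-2) + 2*(4)*conj(-1) + 2*(0)*conj(1) + 6*(0)*conj(0) + 6*(0)*conj(0)]
      = (1/24)[(8) + (8) + (0) + (-8) + (0) + (-8) + (0) + (0) + (0)] = 0/24 = 0
  <chi_7*chi_7, chi_7> = (1/24)[1*(4)*conj(2) + 1*(4)*conj(-2) + 2*(0)*conj(0) + 2*(4)*conj(-2) + 2*(0)*conj(0) + 2*(4)*conj(2) + 2*(0)*conj(0) + 6*(0)*conj(0) + 6*(0)*conj(0)]
      = (1/24)[(8) + (-8) + (0) + (-16) + (0) + (16) + (0) + (0) + (0)] = 0/24 = 0
  <chi_7*chi_7, chi_8> = (1/24)[1*(4)*conj(2) + 1*(4)*conj(2) + 2*(0)*conj(-1) + 2*(4)*conj(-1) + 2*(0)*conj(2) + 2*(4)*conj(-1) + 2*(0)*conj(-1) + 6*(0)*conj(0) + 6*(0)*conj(0)]
      = (1/24)[(8) + (8) + (0) + (-8) + (0) + (-8) + (0) + (0) + (0)] = 0/24 = 0
  <chi_7*chi_7, chi_9> = (1/24)[1*(4)*conj(2) + 1*(4)*conj(-2) + 2*(0)*conj(-sqrt(3)) + 2*(4)*conj(1) + 2*(0)*conj(0) + 2*(4)*conj(-1) + 2*(0)*conj(sqrt(3)) + 6*(0)*conj(0) + 6*(0)*conj(0)]
      = (1/24)[(8) + (-8) + (0) + (8) + (0) + (-8) + (0) + (0) + (0)] = 0/24 = 0
Hence the multiplicities are chi_1: 1, chi_2: 1, chi_3: 1, chi_4: 1. Dimension check: dim(chi_7)*dim(chi_7) = 2*2 = 4 and sum (mult * dim) = 1*1 + 1*1 + 1*1 + 1*1 = 4.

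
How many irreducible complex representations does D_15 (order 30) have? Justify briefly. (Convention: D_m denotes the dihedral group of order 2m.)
9

Derivation: The number of irreducible complex representations of a finite group equals its number of conjugacy classes. D_15 has 9 conjugacy classes ((n+3)/2 for n odd), so D_15 (order 30) has exactly 9 irreducible complex representations.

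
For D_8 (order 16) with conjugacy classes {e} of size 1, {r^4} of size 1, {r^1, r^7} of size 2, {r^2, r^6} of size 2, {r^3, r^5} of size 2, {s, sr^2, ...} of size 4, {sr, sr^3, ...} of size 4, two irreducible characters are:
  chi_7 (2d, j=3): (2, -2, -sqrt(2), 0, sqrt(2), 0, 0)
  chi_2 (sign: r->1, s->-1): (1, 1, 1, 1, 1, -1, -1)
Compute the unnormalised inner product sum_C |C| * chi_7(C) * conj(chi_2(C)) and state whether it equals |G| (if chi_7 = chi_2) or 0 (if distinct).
Sum = 0; so <chi_7, chi_2> = 0 (distinct irreducibles are orthogonal).

Argument: Compute term by term over conjugacy classes (|C| * chi_7(C) * conj(chi_2(C))):
  1*(2)*conj(1) + 1*(-2)*conj(1) + 2*(-sqrt(2))*conj(1) + 2*(0)*conj(1) + 2*(sqrt(2))*conj(1) + 4*(0)*conj(-1) + 4*(0)*conj(-1)
  = (2) + (-2) + (-2*sqrt(2)) + (0) + (2*sqrt(2)) + (0) + (0)
  = 0.
Dividing by |G| = 16 gives 0/16 = 0, matching the row-orthogonality relation <chi_7, chi_2> = [chi_7 = chi_2].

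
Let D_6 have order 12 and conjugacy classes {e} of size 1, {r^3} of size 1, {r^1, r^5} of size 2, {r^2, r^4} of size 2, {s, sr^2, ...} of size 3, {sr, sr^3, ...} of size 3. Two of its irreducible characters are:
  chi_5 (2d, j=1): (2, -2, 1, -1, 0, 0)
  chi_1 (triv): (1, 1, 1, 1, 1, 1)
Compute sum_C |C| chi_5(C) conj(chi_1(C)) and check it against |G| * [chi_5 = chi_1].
Sum = 0; so <chi_5, chi_1> = 0 (distinct irreducibles are orthogonal).

Explanation: Compute term by term over conjugacy classes (|C| * chi_5(C) * conj(chi_1(C))):
  1*(2)*conj(1) + 1*(-2)*conj(1) + 2*(1)*conj(1) + 2*(-1)*conj(1) + 3*(0)*conj(1) + 3*(0)*conj(1)
  = (2) + (-2) + (2) + (-2) + (0) + (0)
  = 0.
Dividing by |G| = 12 gives 0/12 = 0, matching the row-orthogonality relation <chi_5, chi_1> = [chi_5 = chi_1].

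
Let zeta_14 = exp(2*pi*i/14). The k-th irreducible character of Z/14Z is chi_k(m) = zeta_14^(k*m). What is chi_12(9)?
chi_12(9) = zeta_14^108 = exp(-4*I*pi/7)

Why: chi_12(9) = zeta_14^(12*9) = zeta_14^108. Since zeta_14^14 = 1, this equals zeta_14^10 = exp(2*pi*i*10/14) = exp(-4*I*pi/7).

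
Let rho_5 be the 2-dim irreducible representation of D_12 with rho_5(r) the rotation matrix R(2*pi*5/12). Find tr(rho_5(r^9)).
chi_{rho_5}(r^9) = 2*cos(2*pi*5*9/12) = 0

Why: rho_5(r^9) is rotation by angle 2*pi*5*9/12, whose trace is 2*cos(2*pi*5*9/12) = 0.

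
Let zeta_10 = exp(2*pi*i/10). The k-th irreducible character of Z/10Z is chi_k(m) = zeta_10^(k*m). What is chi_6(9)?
chi_6(9) = zeta_10^54 = exp(4*I*pi/5)

Justification: chi_6(9) = zeta_10^(6*9) = zeta_10^54. Since zeta_10^10 = 1, this equals zeta_10^4 = exp(2*pi*i*4/10) = exp(4*I*pi/5).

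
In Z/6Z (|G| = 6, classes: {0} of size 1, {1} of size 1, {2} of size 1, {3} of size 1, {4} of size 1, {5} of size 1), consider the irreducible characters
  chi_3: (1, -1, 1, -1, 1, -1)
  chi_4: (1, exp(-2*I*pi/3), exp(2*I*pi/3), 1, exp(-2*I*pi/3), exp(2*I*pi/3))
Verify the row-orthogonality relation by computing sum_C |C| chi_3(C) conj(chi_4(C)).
Sum = 0; so <chi_3, chi_4> = 0 (distinct irreducibles are orthogonal).

Argument: Compute term by term over conjugacy classes (|C| * chi_3(C) * conj(chi_4(C))):
  1*(1)*conj(1) + 1*(-1)*conj(exp(-2*I*pi/3)) + 1*(1)*conj(exp(2*I*pi/3)) + 1*(-1)*conj(1) + 1*(1)*conj(exp(-2*I*pi/3)) + 1*(-1)*conj(exp(2*I*pi/3))
  = (1) + (-exp(2*I*pi/3)) + (exp(-2*I*pi/3)) + (-1) + (exp(2*I*pi/3)) + (-exp(-2*I*pi/3))
  = 0.
(Exp terms are combined using exp(i*s)*conj(exp(i*t)) = exp(i*(s-t)), and sums of them are collapsed using the identity that for every m > 1 the m distinct m-th roots of unity sum to 0, e.g. 1 + exp(2*I*pi/3) + exp(-2*I*pi/3) = 0.)
Dividing by |G| = 6 gives 0/6 = 0, matching the row-orthogonality relation <chi_3, chi_4> = [chi_3 = chi_4].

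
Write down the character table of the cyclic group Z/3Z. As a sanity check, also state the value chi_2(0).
Character table of Z/3Z (irreps indexed chi_0,...,chi_2 with chi_k(m) = zeta_3^(k*m), zeta_3 = exp(2*pi*i/3)):
  irrep \ class  {0} (size 1)  {1} (size 1)    {2} (size 1)  
  chi_0          1             1               1             
  chi_1          1             exp(2*I*pi/3)   exp(-2*I*pi/3)
  chi_2          1             exp(-2*I*pi/3)  exp(2*I*pi/3) 

Spot check: chi_2(0) = zeta_3^(2*0) = zeta_3^0 = 1.

Details: Z/3Z is abelian, so all 3 irreducible complex representations are 1-dimensional. They are given by chi_k(m) = zeta_3^(k*m) for k = 0,...,2. Row orthogonality: sum_m chi_k(m) conj(chi_l(m)) = 3 * [k = l].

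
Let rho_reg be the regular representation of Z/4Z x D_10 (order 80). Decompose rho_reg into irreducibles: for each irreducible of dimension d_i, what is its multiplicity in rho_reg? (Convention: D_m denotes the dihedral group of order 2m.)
Each irreducible V_i of dimension d_i appears with multiplicity d_i, i.e. rho_reg = (direct sum over all irreducibles V_i) d_i V_i. The irreducible dimensions for Z/4Z x D_10 are 1, 1, 1, 1, 1, 1, 1, 1, 1, 1, 1, 1, 1, 1, 1, 1, 2, 2, 2, 2, 2, 2, 2, 2, 2, 2, 2, 2, 2, 2, 2, 2: 16 irreducibles of dimension 1, each with multiplicity 1; 16 irreducibles of dimension 2, each with multiplicity 2. Total dimension 16*1*1 + 16*2*2 = 80 = |G|.

Reasoning: General theorem: in the regular representation of a finite group G, each irreducible appears with multiplicity equal to its dimension. Check: dim(rho_reg) = sum d_i^2 = 1 + 1 + 1 + 1 + 1 + 1 + 1 + 1 + 1 + 1 + 1 + 1 + 1 + 1 + 1 + 1 + 4 + 4 + 4 + 4 + 4 + 4 + 4 + 4 + 4 + 4 + 4 + 4 + 4 + 4 + 4 + 4 = 80 = |G|.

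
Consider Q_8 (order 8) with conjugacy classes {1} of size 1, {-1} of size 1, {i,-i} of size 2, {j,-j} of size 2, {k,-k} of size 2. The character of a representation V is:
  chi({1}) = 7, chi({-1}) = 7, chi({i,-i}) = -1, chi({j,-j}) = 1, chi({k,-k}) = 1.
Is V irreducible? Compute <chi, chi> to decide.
Not irreducible (reducible): <chi, chi> = 13 > 1.

Argument: <chi, chi> = (1/|G|) sum_C |C| * |chi(C)|^2 = (1/8)[1*|7|^2 + 1*|7|^2 + 2*|-1|^2 + 2*|1|^2 + 2*|1|^2]
  = (1/8)[(49) + (49) + (2) + (2) + (2)] = 104/8 = 13.
A character is irreducible iff <chi, chi> = 1, so this representation is reducible.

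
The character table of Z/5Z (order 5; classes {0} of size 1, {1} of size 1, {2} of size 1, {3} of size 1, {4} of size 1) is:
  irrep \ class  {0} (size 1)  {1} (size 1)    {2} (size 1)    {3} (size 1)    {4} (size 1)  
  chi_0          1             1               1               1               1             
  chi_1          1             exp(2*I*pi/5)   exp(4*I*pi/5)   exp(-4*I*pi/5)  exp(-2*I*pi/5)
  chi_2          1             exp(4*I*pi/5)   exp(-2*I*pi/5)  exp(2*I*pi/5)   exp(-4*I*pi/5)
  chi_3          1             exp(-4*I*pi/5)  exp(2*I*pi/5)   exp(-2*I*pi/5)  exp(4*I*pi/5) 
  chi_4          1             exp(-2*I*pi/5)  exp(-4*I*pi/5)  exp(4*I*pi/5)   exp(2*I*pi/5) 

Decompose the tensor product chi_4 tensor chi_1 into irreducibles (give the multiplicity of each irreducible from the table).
chi_4 tensor chi_1 = chi_0 (all other irreducibles have multiplicity 0).

Argument: The character of a tensor product is the pointwise product (chi_4 * chi_1)(C) = chi_4(C) * chi_1(C):
  {0}: (1)*(1), {1}: (exp(-2*I*pi/5))*(exp(2*I*pi/5)), {2}: (exp(-4*I*pi/5))*(exp(4*I*pi/5)), {3}: (exp(4*I*pi/5))*(exp(-4*I*pi/5)), {4}: (exp(2*I*pi/5))*(exp(-2*I*pi/5))
so (chi_4 * chi_1) takes values
  {0} -> 1, {1} -> 1, {2} -> 1, {3} -> 1, {4} -> 1.
Now take the inner product of this character with each irreducible chi from the table, <chi_4*chi_1, chi> = (1/5) sum_C |C| (chi_4*chi_1)(C) conj(chi(C)):
  <chi_4*chi_1, chi_0> = (1/5)[1*(1)*conj(1) + 1*(1)*conj(1) + 1*(1)*conj(1) + 1*(1)*conj(1) + 1*(1)*conj(1)]
      = (1/5)[(1) + (1) + (1) + (1) + (1)] = 5/5 = 1
  <chi_4*chi_1, chi_1> = (1/5)[1*(1)*conj(1) + 1*(1)*conj(exp(2*I*pi/5)) + 1*(1)*conj(exp(4*I*pi/5)) + 1*(1)*conj(exp(-4*I*pi/5)) + 1*(1)*conj(exp(-2*I*pi/5))]
      = (1/5)[(1) + (exp(-2*I*pi/5)) + (exp(-4*I*pi/5)) + (exp(4*I*pi/5)) + (exp(2*I*pi/5))] = 0/5 = 0
  <chi_4*chi_1, chi_2> = (1/5)[1*(1)*conj(1) + 1*(1)*conj(exp(4*I*pi/5)) + 1*(1)*conj(exp(-2*I*pi/5)) + 1*(1)*conj(exp(2*I*pi/5)) + 1*(1)*conj(exp(-4*I*pi/5))]
      = (1/5)[(1) + (exp(-4*I*pi/5)) + (exp(2*I*pi/5)) + (exp(-2*I*pi/5)) + (exp(4*I*pi/5))] = 0/5 = 0
  <chi_4*chi_1, chi_3> = (1/5)[1*(1)*conj(1) + 1*(1)*conj(exp(-4*I*pi/5)) + 1*(1)*conj(exp(2*I*pi/5)) + 1*(1)*conj(exp(-2*I*pi/5)) + 1*(1)*conj(exp(4*I*pi/5))]
      = (1/5)[(1) + (exp(4*I*pi/5)) + (exp(-2*I*pi/5)) + (exp(2*I*pi/5)) + (exp(-4*I*pi/5))] = 0/5 = 0
  <chi_4*chi_1, chi_4> = (1/5)[1*(1)*conj(1) + 1*(1)*conj(exp(-2*I*pi/5)) + 1*(1)*conj(exp(-4*I*pi/5)) + 1*(1)*conj(exp(4*I*pi/5)) + 1*(1)*conj(exp(2*I*pi/5))]
      = (1/5)[(1) + (exp(2*I*pi/5)) + (exp(4*I*pi/5)) + (exp(-4*I*pi/5)) + (exp(-2*I*pi/5))] = 0/5 = 0
(Exp terms are combined using exp(i*s)*conj(exp(i*t)) = exp(i*(s-t)), and sums of them are collapsed using the identity that for every m > 1 the m distinct m-th roots of unity sum to 0, e.g. 1 + exp(2*I*pi/3) + exp(-2*I*pi/3) = 0.)
Hence the multiplicities are chi_0: 1. Dimension check: dim(chi_4)*dim(chi_1) = 1*1 = 1 and sum (mult * dim) = 1*1 = 1.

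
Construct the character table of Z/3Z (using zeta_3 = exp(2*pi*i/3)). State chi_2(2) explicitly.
Character table of Z/3Z (irreps indexed chi_0,...,chi_2 with chi_k(m) = zeta_3^(k*m), zeta_3 = exp(2*pi*i/3)):
  irrep \ class  {0} (size 1)  {1} (size 1)    {2} (size 1)  
  chi_0          1             1               1             
  chi_1          1             exp(2*I*pi/3)   exp(-2*I*pi/3)
  chi_2          1             exp(-2*I*pi/3)  exp(2*I*pi/3) 

Spot check: chi_2(2) = zeta_3^(2*2) = zeta_3^4 = exp(2*I*pi/3).

Derivation: Z/3Z is abelian, so all 3 irreducible complex representations are 1-dimensional. They are given by chi_k(m) = zeta_3^(k*m) for k = 0,...,2. Row orthogonality: sum_m chi_k(m) conj(chi_l(m)) = 3 * [k = l].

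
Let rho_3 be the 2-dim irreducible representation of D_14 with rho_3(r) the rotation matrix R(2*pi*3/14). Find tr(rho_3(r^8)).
chi_{rho_3}(r^8) = 2*cos(2*pi*3*8/14) = -2*cos(3*pi/7)

Justification: rho_3(r^8) is rotation by angle 2*pi*3*8/14, whose trace is 2*cos(2*pi*3*8/14) = -2*cos(3*pi/7).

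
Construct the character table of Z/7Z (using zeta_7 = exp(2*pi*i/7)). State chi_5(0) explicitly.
Character table of Z/7Z (irreps indexed chi_0,...,chi_6 with chi_k(m) = zeta_7^(k*m), zeta_7 = exp(2*pi*i/7)):
  irrep \ class  {0} (size 1)  {1} (size 1)    {2} (size 1)    {3} (size 1)    {4} (size 1)    {5} (size 1)    {6} (size 1)  
  chi_0          1             1               1               1               1               1               1             
  chi_1          1             exp(2*I*pi/7)   exp(4*I*pi/7)   exp(6*I*pi/7)   exp(-6*I*pi/7)  exp(-4*I*pi/7)  exp(-2*I*pi/7)
  chi_2          1             exp(4*I*pi/7)   exp(-6*I*pi/7)  exp(-2*I*pi/7)  exp(2*I*pi/7)   exp(6*I*pi/7)   exp(-4*I*pi/7)
  chi_3          1             exp(6*I*pi/7)   exp(-2*I*pi/7)  exp(4*I*pi/7)   exp(-4*I*pi/7)  exp(2*I*pi/7)   exp(-6*I*pi/7)
  chi_4          1             exp(-6*I*pi/7)  exp(2*I*pi/7)   exp(-4*I*pi/7)  exp(4*I*pi/7)   exp(-2*I*pi/7)  exp(6*I*pi/7) 
  chi_5          1             exp(-4*I*pi/7)  exp(6*I*pi/7)   exp(2*I*pi/7)   exp(-2*I*pi/7)  exp(-6*I*pi/7)  exp(4*I*pi/7) 
  chi_6          1             exp(-2*I*pi/7)  exp(-4*I*pi/7)  exp(-6*I*pi/7)  exp(6*I*pi/7)   exp(4*I*pi/7)   exp(2*I*pi/7) 

Spot check: chi_5(0) = zeta_7^(5*0) = zeta_7^0 = 1.

Why: Z/7Z is abelian, so all 7 irreducible complex representations are 1-dimensional. They are given by chi_k(m) = zeta_7^(k*m) for k = 0,...,6. Row orthogonality: sum_m chi_k(m) conj(chi_l(m)) = 7 * [k = l].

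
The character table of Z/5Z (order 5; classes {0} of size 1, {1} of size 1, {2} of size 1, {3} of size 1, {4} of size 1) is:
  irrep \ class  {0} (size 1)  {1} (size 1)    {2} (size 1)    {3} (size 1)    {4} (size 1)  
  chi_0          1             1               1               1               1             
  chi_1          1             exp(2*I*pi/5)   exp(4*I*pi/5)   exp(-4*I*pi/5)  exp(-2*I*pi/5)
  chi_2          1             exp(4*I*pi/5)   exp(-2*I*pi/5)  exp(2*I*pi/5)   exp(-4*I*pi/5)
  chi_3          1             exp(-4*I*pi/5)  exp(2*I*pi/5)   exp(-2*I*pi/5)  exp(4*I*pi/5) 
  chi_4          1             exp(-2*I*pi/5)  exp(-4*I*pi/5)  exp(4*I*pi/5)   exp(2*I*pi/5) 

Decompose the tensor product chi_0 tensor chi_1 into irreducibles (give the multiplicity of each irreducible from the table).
chi_0 tensor chi_1 = chi_1 (all other irreducibles have multiplicity 0).

Why: The character of a tensor product is the pointwise product (chi_0 * chi_1)(C) = chi_0(C) * chi_1(C):
  {0}: (1)*(1), {1}: (1)*(exp(2*I*pi/5)), {2}: (1)*(exp(4*I*pi/5)), {3}: (1)*(exp(-4*I*pi/5)), {4}: (1)*(exp(-2*I*pi/5))
so (chi_0 * chi_1) takes values
  {0} -> 1, {1} -> exp(2*I*pi/5), {2} -> exp(4*I*pi/5), {3} -> exp(-4*I*pi/5), {4} -> exp(-2*I*pi/5).
Now take the inner product of this character with each irreducible chi from the table, <chi_0*chi_1, chi> = (1/5) sum_C |C| (chi_0*chi_1)(C) conj(chi(C)):
  <chi_0*chi_1, chi_0> = (1/5)[1*(1)*conj(1) + 1*(exp(2*I*pi/5))*conj(1) + 1*(exp(4*I*pi/5))*conj(1) + 1*(exp(-4*I*pi/5))*conj(1) + 1*(exp(-2*I*pi/5))*conj(1)]
      = (1/5)[(1) + (exp(2*I*pi/5)) + (exp(4*I*pi/5)) + (exp(-4*I*pi/5)) + (exp(-2*I*pi/5))] = 0/5 = 0
  <chi_0*chi_1, chi_1> = (1/5)[1*(1)*conj(1) + 1*(exp(2*I*pi/5))*conj(exp(2*I*pi/5)) + 1*(exp(4*I*pi/5))*conj(exp(4*I*pi/5)) + 1*(exp(-4*I*pi/5))*conj(exp(-4*I*pi/5)) + 1*(exp(-2*I*pi/5))*conj(exp(-2*I*pi/5))]
      = (1/5)[(1) + (1) + (1) + (1) + (1)] = 5/5 = 1
  <chi_0*chi_1, chi_2> = (1/5)[1*(1)*conj(1) + 1*(exp(2*I*pi/5))*conj(exp(4*I*pi/5)) + 1*(exp(4*I*pi/5))*conj(exp(-2*I*pi/5)) + 1*(exp(-4*I*pi/5))*conj(exp(2*I*pi/5)) + 1*(exp(-2*I*pi/5))*conj(exp(-4*I*pi/5))]
      = (1/5)[(1) + (exp(-2*I*pi/5)) + (exp(-4*I*pi/5)) + (exp(4*I*pi/5)) + (exp(2*I*pi/5))] = 0/5 = 0
  <chi_0*chi_1, chi_3> = (1/5)[1*(1)*conj(1) + 1*(exp(2*I*pi/5))*conj(exp(-4*I*pi/5)) + 1*(exp(4*I*pi/5))*conj(exp(2*I*pi/5)) + 1*(exp(-4*I*pi/5))*conj(exp(-2*I*pi/5)) + 1*(exp(-2*I*pi/5))*conj(exp(4*I*pi/5))]
      = (1/5)[(1) + (exp(-4*I*pi/5)) + (exp(2*I*pi/5)) + (exp(-2*I*pi/5)) + (exp(4*I*pi/5))] = 0/5 = 0
  <chi_0*chi_1, chi_4> = (1/5)[1*(1)*conj(1) + 1*(exp(2*I*pi/5))*conj(exp(-2*I*pi/5)) + 1*(exp(4*I*pi/5))*conj(exp(-4*I*pi/5)) + 1*(exp(-4*I*pi/5))*conj(exp(4*I*pi/5)) + 1*(exp(-2*I*pi/5))*conj(exp(2*I*pi/5))]
      = (1/5)[(1) + (exp(4*I*pi/5)) + (exp(-2*I*pi/5)) + (exp(2*I*pi/5)) + (exp(-4*I*pi/5))] = 0/5 = 0
(Exp terms are combined using exp(i*s)*conj(exp(i*t)) = exp(i*(s-t)), and sums of them are collapsed using the identity that for every m > 1 the m distinct m-th roots of unity sum to 0, e.g. 1 + exp(2*I*pi/3) + exp(-2*I*pi/3) = 0.)
Hence the multiplicities are chi_1: 1. Dimension check: dim(chi_0)*dim(chi_1) = 1*1 = 1 and sum (mult * dim) = 1*1 = 1.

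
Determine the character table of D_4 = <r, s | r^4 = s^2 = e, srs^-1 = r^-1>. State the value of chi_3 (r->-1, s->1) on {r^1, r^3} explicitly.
Conjugacy classes: {e} of size 1, {r^2} of size 1, {r^1, r^3} of size 2, {s, sr^2, ...} of size 2, {sr, sr^3, ...} of size 2.
Character table:
  irrep \ class              {e} (size 1)  {r^2} (size 1)  {r^1, r^3} (size 2)  {s, sr^2, ...} (size 2)  {sr, sr^3, ...} (size 2)
  chi_1 (triv)               1             1               1                    1                        1                       
  chi_2 (sign: r->1, s->-1)  1             1               1                    -1                       -1                      
  chi_3 (r->-1, s->1)        1             1               -1                   1                        -1                      
  chi_4 (r->-1, s->-1)       1             1               -1                   -1                       1                       
  chi_5 (2d, j=1)            2             -2              0                    0                        0                       

Spot check: chi_3 (r->-1, s->1) on {r^1, r^3} = -1.

Details: D_4 has order 2*4 = 8 with 5 conjugacy classes, hence 5 irreducibles. Sum of squared dims 1 + 1 + 1 + 1 + 4 = 8 = |G|. Linear characters come from the abelianisation; the 2-dimensional irreps have character r^k -> 2*cos(2*pi*j*k/4), reflections -> 0.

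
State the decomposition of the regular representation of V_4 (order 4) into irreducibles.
Each irreducible V_i of dimension d_i appears with multiplicity d_i, i.e. rho_reg = (direct sum over all irreducibles V_i) d_i V_i. The irreducible dimensions for V_4 are 1, 1, 1, 1: 4 irreducibles of dimension 1, each with multiplicity 1. Total dimension 4*1*1 = 4 = |G|.

Argument: General theorem: in the regular representation of a finite group G, each irreducible appears with multiplicity equal to its dimension. Check: dim(rho_reg) = sum d_i^2 = 1 + 1 + 1 + 1 = 4 = |G|.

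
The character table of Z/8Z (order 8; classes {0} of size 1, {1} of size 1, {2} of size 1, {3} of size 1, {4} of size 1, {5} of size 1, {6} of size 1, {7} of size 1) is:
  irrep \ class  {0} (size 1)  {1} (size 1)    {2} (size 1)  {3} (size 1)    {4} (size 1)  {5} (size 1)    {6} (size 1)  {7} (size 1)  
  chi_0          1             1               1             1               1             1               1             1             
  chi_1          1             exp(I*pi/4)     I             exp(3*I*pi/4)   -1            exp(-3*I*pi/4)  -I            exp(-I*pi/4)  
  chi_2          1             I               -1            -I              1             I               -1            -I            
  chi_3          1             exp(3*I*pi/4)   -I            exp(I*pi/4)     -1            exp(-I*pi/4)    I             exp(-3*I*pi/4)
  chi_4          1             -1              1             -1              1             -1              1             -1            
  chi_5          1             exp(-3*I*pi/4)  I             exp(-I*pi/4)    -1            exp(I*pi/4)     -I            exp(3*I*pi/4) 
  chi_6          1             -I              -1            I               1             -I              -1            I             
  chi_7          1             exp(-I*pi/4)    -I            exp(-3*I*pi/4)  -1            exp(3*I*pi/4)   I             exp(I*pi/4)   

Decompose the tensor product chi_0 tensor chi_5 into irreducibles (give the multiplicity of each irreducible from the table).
chi_0 tensor chi_5 = chi_5 (all other irreducibles have multiplicity 0).

Explanation: The character of a tensor product is the pointwise product (chi_0 * chi_5)(C) = chi_0(C) * chi_5(C):
  {0}: (1)*(1), {1}: (1)*(exp(-3*I*pi/4)), {2}: (1)*(I), {3}: (1)*(exp(-I*pi/4)), {4}: (1)*(-1), {5}: (1)*(exp(I*pi/4)), {6}: (1)*(-I), {7}: (1)*(exp(3*I*pi/4))
so (chi_0 * chi_5) takes values
  {0} -> 1, {1} -> exp(-3*I*pi/4), {2} -> I, {3} -> exp(-I*pi/4), {4} -> -1, {5} -> exp(I*pi/4), {6} -> -I, {7} -> exp(3*I*pi/4).
Now take the inner product of this character with each irreducible chi from the table, <chi_0*chi_5, chi> = (1/8) sum_C |C| (chi_0*chi_5)(C) conj(chi(C)):
  <chi_0*chi_5, chi_0> = (1/8)[1*(1)*conj(1) + 1*(exp(-3*I*pi/4))*conj(1) + 1*(I)*conj(1) + 1*(exp(-I*pi/4))*conj(1) + 1*(-1)*conj(1) + 1*(exp(I*pi/4))*conj(1) + 1*(-I)*conj(1) + 1*(exp(3*I*pi/4))*conj(1)]
      = (1/8)[(1) + (exp(-3*I*pi/4)) + (I) + (exp(-I*pi/4)) + (-1) + (exp(I*pi/4)) + (-I) + (exp(3*I*pi/4))] = 0/8 = 0
  <chi_0*chi_5, chi_1> = (1/8)[1*(1)*conj(1) + 1*(exp(-3*I*pi/4))*conj(exp(I*pi/4)) + 1*(I)*conj(I) + 1*(exp(-I*pi/4))*conj(exp(3*I*pi/4)) + 1*(-1)*conj(-1) + 1*(exp(I*pi/4))*conj(exp(-3*I*pi/4)) + 1*(-I)*conj(-I) + 1*(exp(3*I*pi/4))*conj(exp(-I*pi/4))]
      = (1/8)[(1) + (-1) + (1) + (-1) + (1) + (-1) + (1) + (-1)] = 0/8 = 0
  <chi_0*chi_5, chi_2> = (1/8)[1*(1)*conj(1) + 1*(exp(-3*I*pi/4))*conj(I) + 1*(I)*conj(-1) + 1*(exp(-I*pi/4))*conj(-I) + 1*(-1)*conj(1) + 1*(exp(I*pi/4))*conj(I) + 1*(-I)*conj(-1) + 1*(exp(3*I*pi/4))*conj(-I)]
      = (1/8)[(1) + (-exp(-I*pi/4)) + (-I) + (exp(I*pi/4)) + (-1) + (-exp(3*I*pi/4)) + (I) + (exp(-3*I*pi/4))] = 0/8 = 0
  <chi_0*chi_5, chi_3> = (1/8)[1*(1)*conj(1) + 1*(exp(-3*I*pi/4))*conj(exp(3*I*pi/4)) + 1*(I)*conj(-I) + 1*(exp(-I*pi/4))*conj(exp(I*pi/4)) + 1*(-1)*conj(-1) + 1*(exp(I*pi/4))*conj(exp(-I*pi/4)) + 1*(-I)*conj(I) + 1*(exp(3*I*pi/4))*conj(exp(-3*I*pi/4))]
      = (1/8)[(1) + (I) + (-1) + (-I) + (1) + (I) + (-1) + (-I)] = 0/8 = 0
  <chi_0*chi_5, chi_4> = (1/8)[1*(1)*conj(1) + 1*(exp(-3*I*pi/4))*conj(-1) + 1*(I)*conj(1) + 1*(exp(-I*pi/4))*conj(-1) + 1*(-1)*conj(1) + 1*(exp(I*pi/4))*conj(-1) + 1*(-I)*conj(1) + 1*(exp(3*I*pi/4))*conj(-1)]
      = (1/8)[(1) + (-exp(-3*I*pi/4)) + (I) + (-exp(-I*pi/4)) + (-1) + (-exp(I*pi/4)) + (-I) + (-exp(3*I*pi/4))] = 0/8 = 0
  <chi_0*chi_5, chi_5> = (1/8)[1*(1)*conj(1) + 1*(exp(-3*I*pi/4))*conj(exp(-3*I*pi/4)) + 1*(I)*conj(I) + 1*(exp(-I*pi/4))*conj(exp(-I*pi/4)) + 1*(-1)*conj(-1) + 1*(exp(I*pi/4))*conj(exp(I*pi/4)) + 1*(-I)*conj(-I) + 1*(exp(3*I*pi/4))*conj(exp(3*I*pi/4))]
      = (1/8)[(1) + (1) + (1) + (1) + (1) + (1) + (1) + (1)] = 8/8 = 1
  <chi_0*chi_5, chi_6> = (1/8)[1*(1)*conj(1) + 1*(exp(-3*I*pi/4))*conj(-I) + 1*(I)*conj(-1) + 1*(exp(-I*pi/4))*conj(I) + 1*(-1)*conj(1) + 1*(exp(I*pi/4))*conj(-I) + 1*(-I)*conj(-1) + 1*(exp(3*I*pi/4))*conj(I)]
      = (1/8)[(1) + (exp(-I*pi/4)) + (-I) + (-exp(I*pi/4)) + (-1) + (exp(3*I*pi/4)) + (I) + (-exp(-3*I*pi/4))] = 0/8 = 0
  <chi_0*chi_5, chi_7> = (1/8)[1*(1)*conj(1) + 1*(exp(-3*I*pi/4))*conj(exp(-I*pi/4)) + 1*(I)*conj(-I) + 1*(exp(-I*pi/4))*conj(exp(-3*I*pi/4)) + 1*(-1)*conj(-1) + 1*(exp(I*pi/4))*conj(exp(3*I*pi/4)) + 1*(-I)*conj(I) + 1*(exp(3*I*pi/4))*conj(exp(I*pi/4))]
      = (1/8)[(1) + (-I) + (-1) + (I) + (1) + (-I) + (-1) + (I)] = 0/8 = 0
(Exp terms are combined using exp(i*s)*conj(exp(i*t)) = exp(i*(s-t)), and sums of them are collapsed using the identity that for every m > 1 the m distinct m-th roots of unity sum to 0, e.g. 1 + exp(2*I*pi/3) + exp(-2*I*pi/3) = 0.)
Hence the multiplicities are chi_5: 1. Dimension check: dim(chi_0)*dim(chi_5) = 1*1 = 1 and sum (mult * dim) = 1*1 = 1.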